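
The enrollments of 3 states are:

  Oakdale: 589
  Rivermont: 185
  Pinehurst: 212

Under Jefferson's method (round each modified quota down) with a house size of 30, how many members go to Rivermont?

Standard divisor 986/30 ≈ 32.867; standard quotas: Oakdale 17.921, Rivermont 5.629, Pinehurst 6.450.
Rounding down gives 17, 5, 6 = 28 seats, so the divisor must be adjusted.
With modified divisor 30.95: modified quotas Oakdale 19.031, Rivermont 5.977, Pinehurst 6.850.
Rounding down: Oakdale 19, Rivermont 5, Pinehurst 6 (total 30).
Rivermont receives 5.

5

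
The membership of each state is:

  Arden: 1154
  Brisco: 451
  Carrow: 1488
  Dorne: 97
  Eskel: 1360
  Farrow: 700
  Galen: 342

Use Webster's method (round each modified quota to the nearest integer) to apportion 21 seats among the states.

Arden 4, Brisco 2, Carrow 6, Dorne 0, Eskel 5, Farrow 3, Galen 1

Standard divisor 5592/21 ≈ 266.286; standard quotas: Arden 4.334, Brisco 1.694, Carrow 5.588, Dorne 0.364, Eskel 5.107, Farrow 2.629, Galen 1.284.
Rounding to the nearest integer gives Arden 4, Brisco 2, Carrow 6, Dorne 0, Eskel 5, Farrow 3, Galen 1 — total 21, matching the house size, so no adjustment is needed.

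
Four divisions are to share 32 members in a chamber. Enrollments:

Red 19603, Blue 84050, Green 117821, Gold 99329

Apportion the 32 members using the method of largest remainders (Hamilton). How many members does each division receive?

Red=2; Blue=8; Green=12; Gold=10

Standard divisor: 320803 ÷ 32 ≈ 10025.094.
Standard quotas: Red 1.9554, Blue 8.3840, Green 11.7526, Gold 9.9080.
Lower quotas: Red 1, Blue 8, Green 11, Gold 9 (sum 29, leaving 3 seats).
Remainders in descending order: Red 0.9554, Gold 0.9080, Green 0.7526, Blue 0.3840.
Largest remainders: Red, Gold, Green receive the extra seats.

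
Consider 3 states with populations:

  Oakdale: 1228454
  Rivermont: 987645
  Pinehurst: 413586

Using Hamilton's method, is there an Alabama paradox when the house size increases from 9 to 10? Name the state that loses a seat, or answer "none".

Pinehurst

At 9 seats: Oakdale 4, Rivermont 3, Pinehurst 2.
At 10 seats: Oakdale 5, Rivermont 4, Pinehurst 1.
Pinehurst drops from 2 to 1.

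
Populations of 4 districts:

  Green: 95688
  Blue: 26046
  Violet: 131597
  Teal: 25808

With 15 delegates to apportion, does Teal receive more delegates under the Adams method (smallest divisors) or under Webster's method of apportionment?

Adams: Green 5, Blue 2, Violet 6, Teal 2.
Webster: Green 5, Blue 1, Violet 8, Teal 1.
Teal gets 2 under Adams and 1 under Webster.

Adams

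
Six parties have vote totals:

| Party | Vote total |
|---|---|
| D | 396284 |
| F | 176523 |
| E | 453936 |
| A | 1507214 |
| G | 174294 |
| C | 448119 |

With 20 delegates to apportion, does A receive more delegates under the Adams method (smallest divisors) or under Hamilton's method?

Hamilton

Adams: D 3, F 1, E 3, A 9, G 1, C 3.
Hamilton: D 2, F 1, E 3, A 10, G 1, C 3.
A gets 9 under Adams and 10 under Hamilton.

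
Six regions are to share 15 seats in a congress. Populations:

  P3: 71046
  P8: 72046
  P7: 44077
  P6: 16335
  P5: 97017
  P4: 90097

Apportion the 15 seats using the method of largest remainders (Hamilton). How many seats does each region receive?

Total 390618; standard divisor 390618/15 ≈ 26041.2.
Standard quotas: P3 2.7282, P8 2.7666, P7 1.6926, P6 0.6273, P5 3.7255, P4 3.4598.
Lower quotas: P3 2, P8 2, P7 1, P6 0, P5 3, P4 3 (sum 11, leaving 4 seats).
Remainders in descending order: P8 0.7666, P3 0.7282, P5 0.7255, P7 0.6926, P6 0.6273, P4 0.4598.
Largest remainders: P8, P3, P5, P7 receive the extra seats.

P3: 3, P8: 3, P7: 2, P6: 0, P5: 4, P4: 3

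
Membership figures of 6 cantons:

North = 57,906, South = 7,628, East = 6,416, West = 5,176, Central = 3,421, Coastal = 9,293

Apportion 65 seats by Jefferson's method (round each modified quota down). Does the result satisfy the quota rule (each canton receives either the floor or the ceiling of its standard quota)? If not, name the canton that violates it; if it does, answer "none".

North

Standard quotas: North 41.895, South 5.519, East 4.642, West 3.745, Central 2.475, Coastal 6.724.
Jefferson allocation: North 44, South 5, East 4, West 3, Central 2, Coastal 7.
North has quota 41.895 (lower 41, upper 42) but receives 44 — outside the quota interval.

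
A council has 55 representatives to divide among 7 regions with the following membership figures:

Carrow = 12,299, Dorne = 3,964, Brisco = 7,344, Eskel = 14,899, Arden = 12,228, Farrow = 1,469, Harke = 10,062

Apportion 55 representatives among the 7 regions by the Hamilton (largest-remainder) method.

Carrow=11, Dorne=4, Brisco=6, Eskel=13, Arden=11, Farrow=1, Harke=9

Standard divisor: 62265 ÷ 55 ≈ 1132.091.
Standard quotas: Carrow 10.8640, Dorne 3.5015, Brisco 6.4871, Eskel 13.1606, Arden 10.8013, Farrow 1.2976, Harke 8.8880.
Lower quotas: Carrow 10, Dorne 3, Brisco 6, Eskel 13, Arden 10, Farrow 1, Harke 8 (sum 51, leaving 4 seats).
Remainders in descending order: Harke 0.8880, Carrow 0.8640, Arden 0.8013, Dorne 0.5015, Brisco 0.4871, Farrow 0.2976, Eskel 0.1606.
Largest remainders: Harke, Carrow, Arden, Dorne receive the extra seats.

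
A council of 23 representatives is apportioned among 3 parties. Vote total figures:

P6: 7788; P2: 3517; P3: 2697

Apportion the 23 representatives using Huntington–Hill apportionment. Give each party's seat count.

P6: 13, P2: 6, P3: 4

With divisor 613: modified quotas P6 12.705, P2 5.737, P3 4.400.
Geometric-mean thresholds: P6 √(12·13)=12.490, P2 √(5·6)=5.477, P3 √(4·5)=4.472.
Each quota rounded against its threshold gives P6 13, P2 6, P3 4 (total 23).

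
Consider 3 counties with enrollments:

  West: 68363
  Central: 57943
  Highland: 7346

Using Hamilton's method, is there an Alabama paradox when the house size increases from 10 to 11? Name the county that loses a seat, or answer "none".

At 10 seats: West 5, Central 4, Highland 1.
At 11 seats: West 6, Central 5, Highland 0.
Highland drops from 1 to 0.

Highland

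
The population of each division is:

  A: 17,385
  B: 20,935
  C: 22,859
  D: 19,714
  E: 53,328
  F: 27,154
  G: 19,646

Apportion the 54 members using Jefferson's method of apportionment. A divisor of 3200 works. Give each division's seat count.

With modified divisor 3200: modified quotas A 5.433, B 6.542, C 7.143, D 6.161, E 16.665, F 8.486, G 6.139.
Rounding down: A 5, B 6, C 7, D 6, E 16, F 8, G 6 (total 54).

A 5, B 6, C 7, D 6, E 16, F 8, G 6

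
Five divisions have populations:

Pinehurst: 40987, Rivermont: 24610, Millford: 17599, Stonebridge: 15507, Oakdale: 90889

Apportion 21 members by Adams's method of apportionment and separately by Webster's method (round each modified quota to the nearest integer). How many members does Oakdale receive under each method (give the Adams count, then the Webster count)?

9 and 10

Adams: Pinehurst 5, Rivermont 3, Millford 2, Stonebridge 2, Oakdale 9.
Webster: Pinehurst 4, Rivermont 3, Millford 2, Stonebridge 2, Oakdale 10.
Oakdale gets 9 under Adams and 10 under Webster.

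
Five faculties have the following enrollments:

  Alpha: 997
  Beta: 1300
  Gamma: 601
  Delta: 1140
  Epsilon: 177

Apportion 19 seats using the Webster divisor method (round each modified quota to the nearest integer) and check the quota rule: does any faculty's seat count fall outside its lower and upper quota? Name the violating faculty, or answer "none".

none

Standard quotas: Alpha 4.494, Beta 5.860, Gamma 2.709, Delta 5.139, Epsilon 0.798.
Webster allocation: Alpha 4, Beta 6, Gamma 3, Delta 5, Epsilon 1.
Every allocation lies between the lower and upper quota.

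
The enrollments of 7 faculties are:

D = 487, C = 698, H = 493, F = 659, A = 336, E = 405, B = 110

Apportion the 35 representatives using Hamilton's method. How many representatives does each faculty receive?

D 5, C 8, H 5, F 7, A 4, E 5, B 1

The standard divisor is 3188/35 ≈ 91.086.
Standard quotas: D 5.347, C 7.663, H 5.412, F 7.235, A 3.689, E 4.446, B 1.208.
Lower quotas: D 5, C 7, H 5, F 7, A 3, E 4, B 1 (sum 32, leaving 3 seats).
Remainders in descending order: A 0.689, C 0.663, E 0.446, H 0.412, D 0.347, F 0.235, B 0.208.
Largest remainders: A, C, E receive the extra seats.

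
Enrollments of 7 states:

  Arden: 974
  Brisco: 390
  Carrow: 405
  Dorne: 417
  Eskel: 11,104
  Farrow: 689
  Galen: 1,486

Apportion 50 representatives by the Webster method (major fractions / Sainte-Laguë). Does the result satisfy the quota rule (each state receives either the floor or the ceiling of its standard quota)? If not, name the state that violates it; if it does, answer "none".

Standard quotas: Arden 3.149, Brisco 1.261, Carrow 1.309, Dorne 1.348, Eskel 35.900, Farrow 2.228, Galen 4.804.
Webster allocation: Arden 3, Brisco 1, Carrow 1, Dorne 1, Eskel 37, Farrow 2, Galen 5.
Eskel has quota 35.900 (lower 35, upper 36) but receives 37 — outside the quota interval.

Eskel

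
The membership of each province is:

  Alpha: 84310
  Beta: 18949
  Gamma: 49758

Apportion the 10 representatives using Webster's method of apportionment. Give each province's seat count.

Standard divisor 153017/10 ≈ 15301.7; standard quotas: Alpha 5.510, Beta 1.238, Gamma 3.252.
Rounding to the nearest integer gives Alpha 6, Beta 1, Gamma 3 — total 10, matching the house size, so no adjustment is needed.

Alpha 6, Beta 1, Gamma 3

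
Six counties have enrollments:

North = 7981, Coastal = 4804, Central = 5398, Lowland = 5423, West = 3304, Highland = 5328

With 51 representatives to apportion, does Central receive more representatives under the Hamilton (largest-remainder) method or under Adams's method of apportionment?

Adams

Hamilton: North 13, Coastal 8, Central 8, Lowland 9, West 5, Highland 8.
Adams: North 12, Coastal 8, Central 9, Lowland 9, West 5, Highland 8.
Central gets 8 under Hamilton and 9 under Adams.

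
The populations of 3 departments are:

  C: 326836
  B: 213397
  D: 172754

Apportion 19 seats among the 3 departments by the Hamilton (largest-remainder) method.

The standard divisor is 712987/19 ≈ 37525.632.
Standard quotas: C 8.7097, B 5.6867, D 4.6036.
Lower quotas: C 8, B 5, D 4 (sum 17, leaving 2 seats).
Remainders in descending order: C 0.7097, B 0.6867, D 0.6036.
Largest remainders: C, B receive the extra seats.

C=9, B=6, D=4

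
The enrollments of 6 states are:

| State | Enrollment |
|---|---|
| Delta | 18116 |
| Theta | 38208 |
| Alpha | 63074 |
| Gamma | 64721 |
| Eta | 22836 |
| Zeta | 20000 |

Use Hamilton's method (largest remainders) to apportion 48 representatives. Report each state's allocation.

Delta: 4; Theta: 8; Alpha: 13; Gamma: 14; Eta: 5; Zeta: 4

Total 226955; standard divisor 226955/48 ≈ 4728.229.
Standard quotas: Delta 3.8315, Theta 8.0808, Alpha 13.3399, Gamma 13.6882, Eta 4.8297, Zeta 4.2299.
Lower quotas: Delta 3, Theta 8, Alpha 13, Gamma 13, Eta 4, Zeta 4 (sum 45, leaving 3 seats).
Remainders in descending order: Delta 0.8315, Eta 0.8297, Gamma 0.6882, Alpha 0.3399, Zeta 0.2299, Theta 0.0808.
The surplus seats go to Delta, Eta, Gamma.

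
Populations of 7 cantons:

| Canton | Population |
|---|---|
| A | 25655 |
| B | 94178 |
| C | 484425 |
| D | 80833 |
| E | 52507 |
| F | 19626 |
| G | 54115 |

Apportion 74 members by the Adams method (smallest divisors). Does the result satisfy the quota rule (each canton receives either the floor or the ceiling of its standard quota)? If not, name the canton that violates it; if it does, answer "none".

Standard quotas: A 2.340, B 8.590, C 44.183, D 7.373, E 4.789, F 1.790, G 4.936.
Adams allocation: A 3, B 9, C 42, D 8, E 5, F 2, G 5.
C has quota 44.183 (lower 44, upper 45) but receives 42 — outside the quota interval.

C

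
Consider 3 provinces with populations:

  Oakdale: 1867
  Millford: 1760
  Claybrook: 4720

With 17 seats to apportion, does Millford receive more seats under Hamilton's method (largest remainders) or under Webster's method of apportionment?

Hamilton: Oakdale 4, Millford 3, Claybrook 10.
Webster: Oakdale 4, Millford 4, Claybrook 9.
Millford gets 3 under Hamilton and 4 under Webster.

Webster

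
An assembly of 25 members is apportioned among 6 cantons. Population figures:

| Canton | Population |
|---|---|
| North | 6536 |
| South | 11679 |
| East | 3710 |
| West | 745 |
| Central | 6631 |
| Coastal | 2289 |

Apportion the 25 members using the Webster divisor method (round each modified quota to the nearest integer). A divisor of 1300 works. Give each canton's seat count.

With modified divisor 1300: modified quotas North 5.028, South 8.984, East 2.854, West 0.573, Central 5.101, Coastal 1.761.
Rounding to the nearest integer: North 5, South 9, East 3, West 1, Central 5, Coastal 2 (total 25).

North 5, South 9, East 3, West 1, Central 5, Coastal 2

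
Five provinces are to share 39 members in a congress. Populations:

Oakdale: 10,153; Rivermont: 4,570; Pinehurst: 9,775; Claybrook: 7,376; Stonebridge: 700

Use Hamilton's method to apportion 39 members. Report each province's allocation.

Oakdale 12, Rivermont 5, Pinehurst 12, Claybrook 9, Stonebridge 1

Total 32574; standard divisor 32574/39 ≈ 835.231.
Standard quotas: Oakdale 12.1559, Rivermont 5.4715, Pinehurst 11.7034, Claybrook 8.8311, Stonebridge 0.8381.
Lower quotas: Oakdale 12, Rivermont 5, Pinehurst 11, Claybrook 8, Stonebridge 0 (sum 36, leaving 3 seats).
Remainders in descending order: Stonebridge 0.8381, Claybrook 0.8311, Pinehurst 0.7034, Rivermont 0.4715, Oakdale 0.1559.
Largest remainders: Stonebridge, Claybrook, Pinehurst receive the extra seats.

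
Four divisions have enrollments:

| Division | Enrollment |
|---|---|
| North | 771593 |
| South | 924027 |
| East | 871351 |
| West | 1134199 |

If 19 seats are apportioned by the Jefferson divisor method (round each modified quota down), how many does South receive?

5

Standard divisor 3701170/19 ≈ 194798.421; standard quotas: North 3.961, South 4.744, East 4.473, West 5.822.
Rounding down gives 3, 4, 4, 5 = 16 seats, so the divisor must be adjusted.
With modified divisor 179500: modified quotas North 4.299, South 5.148, East 4.854, West 6.319.
Rounding down: North 4, South 5, East 4, West 6 (total 19).
South receives 5.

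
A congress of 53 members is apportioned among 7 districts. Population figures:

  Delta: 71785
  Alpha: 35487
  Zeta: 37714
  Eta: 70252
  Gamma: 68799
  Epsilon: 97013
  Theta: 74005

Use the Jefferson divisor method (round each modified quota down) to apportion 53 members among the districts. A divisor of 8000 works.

Delta 8, Alpha 4, Zeta 4, Eta 8, Gamma 8, Epsilon 12, Theta 9

With modified divisor 8000: modified quotas Delta 8.973, Alpha 4.436, Zeta 4.714, Eta 8.781, Gamma 8.600, Epsilon 12.127, Theta 9.251.
Rounding down: Delta 8, Alpha 4, Zeta 4, Eta 8, Gamma 8, Epsilon 12, Theta 9 (total 53).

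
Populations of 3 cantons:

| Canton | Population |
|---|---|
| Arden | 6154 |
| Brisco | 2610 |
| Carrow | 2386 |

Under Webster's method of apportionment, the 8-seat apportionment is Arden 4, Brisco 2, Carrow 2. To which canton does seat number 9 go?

Arden

Priority for the next seat is population ÷ (current seats + 0.5).
Priorities: Arden 1367.556, Brisco 1044.000, Carrow 954.400.
Highest priority: Arden.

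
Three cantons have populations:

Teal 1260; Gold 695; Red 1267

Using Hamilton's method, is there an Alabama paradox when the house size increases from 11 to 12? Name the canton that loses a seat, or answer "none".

At 11 seats: Teal 4, Gold 3, Red 4.
At 12 seats: Teal 5, Gold 2, Red 5.
Gold drops from 3 to 2.

Gold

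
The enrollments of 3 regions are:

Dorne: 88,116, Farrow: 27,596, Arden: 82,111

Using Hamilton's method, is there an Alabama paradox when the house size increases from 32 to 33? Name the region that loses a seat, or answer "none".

Farrow

At 32 seats: Dorne 14, Farrow 5, Arden 13.
At 33 seats: Dorne 15, Farrow 4, Arden 14.
Farrow drops from 5 to 4.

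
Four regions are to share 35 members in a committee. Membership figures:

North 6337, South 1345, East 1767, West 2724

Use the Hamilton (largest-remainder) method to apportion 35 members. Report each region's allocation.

North 18, South 4, East 5, West 8

Total 12173; standard divisor 12173/35 ≈ 347.8.
Standard quotas: North 18.2202, South 3.8672, East 5.0805, West 7.8321.
Lower quotas: North 18, South 3, East 5, West 7 (sum 33, leaving 2 seats).
Remainders in descending order: South 0.8672, West 0.8321, North 0.2202, East 0.0805.
The surplus seats go to South, West.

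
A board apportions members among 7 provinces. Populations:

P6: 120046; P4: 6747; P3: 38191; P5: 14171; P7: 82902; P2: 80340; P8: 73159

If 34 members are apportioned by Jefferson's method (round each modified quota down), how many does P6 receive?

10

Standard divisor 415556/34 ≈ 12222.235; standard quotas: P6 9.822, P4 0.552, P3 3.125, P5 1.159, P7 6.783, P2 6.573, P8 5.986.
Rounding down gives 9, 0, 3, 1, 6, 6, 5 = 30 seats, so the divisor must be adjusted.
With modified divisor 11200: modified quotas P6 10.718, P4 0.602, P3 3.410, P5 1.265, P7 7.402, P2 7.173, P8 6.532.
Rounding down: P6 10, P4 0, P3 3, P5 1, P7 7, P2 7, P8 6 (total 34).
P6 receives 10.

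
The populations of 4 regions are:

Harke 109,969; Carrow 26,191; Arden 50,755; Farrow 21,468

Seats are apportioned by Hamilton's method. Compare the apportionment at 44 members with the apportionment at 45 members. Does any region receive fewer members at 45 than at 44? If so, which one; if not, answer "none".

At 44 seats: Harke 23, Carrow 5, Arden 11, Farrow 5.
At 45 seats: Harke 24, Carrow 6, Arden 11, Farrow 4.
Farrow drops from 5 to 4.

Farrow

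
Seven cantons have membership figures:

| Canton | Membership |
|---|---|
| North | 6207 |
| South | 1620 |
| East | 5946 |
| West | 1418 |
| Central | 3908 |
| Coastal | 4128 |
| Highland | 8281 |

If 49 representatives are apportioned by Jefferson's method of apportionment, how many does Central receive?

6

Standard divisor 31508/49 ≈ 643.02; standard quotas: North 9.653, South 2.519, East 9.247, West 2.205, Central 6.078, Coastal 6.420, Highland 12.878.
Rounding down gives 9, 2, 9, 2, 6, 6, 12 = 46 seats, so the divisor must be adjusted.
With modified divisor 593: modified quotas North 10.467, South 2.732, East 10.027, West 2.391, Central 6.590, Coastal 6.961, Highland 13.965.
Rounding down: North 10, South 2, East 10, West 2, Central 6, Coastal 6, Highland 13 (total 49).
Central receives 6.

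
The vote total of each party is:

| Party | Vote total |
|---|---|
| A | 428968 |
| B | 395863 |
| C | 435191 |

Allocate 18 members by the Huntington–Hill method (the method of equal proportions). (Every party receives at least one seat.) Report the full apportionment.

With divisor 69713: modified quotas A 6.153, B 5.678, C 6.243.
Geometric-mean thresholds: A √(6·7)=6.481, B √(5·6)=5.477, C √(6·7)=6.481.
Each quota rounded against its threshold gives A 6, B 6, C 6 (total 18).

A=6; B=6; C=6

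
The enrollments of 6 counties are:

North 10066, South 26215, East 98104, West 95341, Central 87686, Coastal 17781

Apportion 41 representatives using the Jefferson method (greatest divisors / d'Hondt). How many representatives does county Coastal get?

Standard divisor 335193/41 ≈ 8175.439; standard quotas: North 1.231, South 3.207, East 12.000, West 11.662, Central 10.726, Coastal 2.175.
Rounding down gives 1, 3, 11, 11, 10, 2 = 38 seats, so the divisor must be adjusted.
With modified divisor 7700: modified quotas North 1.307, South 3.405, East 12.741, West 12.382, Central 11.388, Coastal 2.309.
Rounding down: North 1, South 3, East 12, West 12, Central 11, Coastal 2 (total 41).
Coastal receives 2.

2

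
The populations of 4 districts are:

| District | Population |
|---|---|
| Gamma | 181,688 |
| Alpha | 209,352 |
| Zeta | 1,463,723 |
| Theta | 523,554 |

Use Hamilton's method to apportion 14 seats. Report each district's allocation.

Gamma 1; Alpha 1; Zeta 9; Theta 3

Standard divisor: 2378317 ÷ 14 ≈ 169879.786.
Standard quotas: Gamma 1.0695, Alpha 1.2324, Zeta 8.6162, Theta 3.0819.
Lower quotas: Gamma 1, Alpha 1, Zeta 8, Theta 3 (sum 13, leaving 1 seat).
Remainders in descending order: Zeta 0.6162, Alpha 0.2324, Theta 0.0819, Gamma 0.0695.
The surplus seat goes to Zeta.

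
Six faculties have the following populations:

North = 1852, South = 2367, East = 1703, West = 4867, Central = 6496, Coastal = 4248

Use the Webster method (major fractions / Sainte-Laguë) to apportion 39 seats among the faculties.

North: 3, South: 4, East: 3, West: 9, Central: 12, Coastal: 8

Standard divisor 21533/39 ≈ 552.128; standard quotas: North 3.354, South 4.287, East 3.084, West 8.815, Central 11.765, Coastal 7.694.
Rounding to the nearest integer gives North 3, South 4, East 3, West 9, Central 12, Coastal 8 — total 39, matching the house size, so no adjustment is needed.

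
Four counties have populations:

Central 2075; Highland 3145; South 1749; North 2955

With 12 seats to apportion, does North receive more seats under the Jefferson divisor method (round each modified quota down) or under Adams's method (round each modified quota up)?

Jefferson: Central 2, Highland 4, South 2, North 4.
Adams: Central 3, Highland 4, South 2, North 3.
North gets 4 under Jefferson and 3 under Adams.

Jefferson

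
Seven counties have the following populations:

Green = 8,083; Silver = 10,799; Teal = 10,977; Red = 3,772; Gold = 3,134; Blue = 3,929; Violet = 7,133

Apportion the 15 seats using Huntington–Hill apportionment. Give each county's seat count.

With divisor 3143: modified quotas Green 2.572, Silver 3.436, Teal 3.493, Red 1.200, Gold 0.997, Blue 1.250, Violet 2.269.
Geometric-mean thresholds: Green √(2·3)=2.449, Silver √(3·4)=3.464, Teal √(3·4)=3.464, Red √(1·2)=1.414, Gold (min 1), Blue √(1·2)=1.414, Violet √(2·3)=2.449.
Each quota rounded against its threshold gives Green 3, Silver 3, Teal 4, Red 1, Gold 1, Blue 1, Violet 2 (total 15).

Green 3, Silver 3, Teal 4, Red 1, Gold 1, Blue 1, Violet 2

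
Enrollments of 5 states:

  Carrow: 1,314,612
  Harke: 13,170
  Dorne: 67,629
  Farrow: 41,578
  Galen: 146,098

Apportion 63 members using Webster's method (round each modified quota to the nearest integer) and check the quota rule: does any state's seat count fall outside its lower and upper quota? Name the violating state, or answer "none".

Standard quotas: Carrow 52.316, Harke 0.524, Dorne 2.691, Farrow 1.655, Galen 5.814.
Webster allocation: Carrow 51, Harke 1, Dorne 3, Farrow 2, Galen 6.
Carrow has quota 52.316 (lower 52, upper 53) but receives 51 — outside the quota interval.

Carrow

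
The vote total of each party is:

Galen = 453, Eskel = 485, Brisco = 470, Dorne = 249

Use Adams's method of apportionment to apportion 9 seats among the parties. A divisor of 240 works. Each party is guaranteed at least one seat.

Galen 2, Eskel 3, Brisco 2, Dorne 2

With modified divisor 240: modified quotas Galen 1.887, Eskel 2.021, Brisco 1.958, Dorne 1.038.
Rounding up: Galen 2, Eskel 3, Brisco 2, Dorne 2 (total 9).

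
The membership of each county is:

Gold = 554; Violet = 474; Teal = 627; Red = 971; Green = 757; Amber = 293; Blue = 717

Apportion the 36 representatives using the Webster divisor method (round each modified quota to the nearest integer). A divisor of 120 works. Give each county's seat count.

Gold 5, Violet 4, Teal 5, Red 8, Green 6, Amber 2, Blue 6

With modified divisor 120: modified quotas Gold 4.617, Violet 3.950, Teal 5.225, Red 8.092, Green 6.308, Amber 2.442, Blue 5.975.
Rounding to the nearest integer: Gold 5, Violet 4, Teal 5, Red 8, Green 6, Amber 2, Blue 6 (total 36).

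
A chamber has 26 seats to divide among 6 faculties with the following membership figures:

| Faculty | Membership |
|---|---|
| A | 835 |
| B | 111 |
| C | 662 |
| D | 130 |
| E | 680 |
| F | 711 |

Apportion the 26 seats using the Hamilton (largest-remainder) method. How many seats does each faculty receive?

A: 7, B: 1, C: 5, D: 1, E: 6, F: 6

Total 3129; standard divisor 3129/26 ≈ 120.346.
Standard quotas: A 6.938, B 0.922, C 5.501, D 1.080, E 5.650, F 5.908.
Lower quotas: A 6, B 0, C 5, D 1, E 5, F 5 (sum 22, leaving 4 seats).
Remainders in descending order: A 0.938, B 0.922, F 0.908, E 0.650, C 0.501, D 0.080.
The surplus seats go to A, B, F, E.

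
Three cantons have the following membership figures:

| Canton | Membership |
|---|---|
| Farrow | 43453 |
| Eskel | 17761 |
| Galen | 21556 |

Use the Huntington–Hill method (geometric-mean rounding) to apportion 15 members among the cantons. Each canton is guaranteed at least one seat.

Farrow 8, Eskel 3, Galen 4

With divisor 5467: modified quotas Farrow 7.948, Eskel 3.249, Galen 3.943.
Geometric-mean thresholds: Farrow √(7·8)=7.483, Eskel √(3·4)=3.464, Galen √(3·4)=3.464.
Each quota rounded against its threshold gives Farrow 8, Eskel 3, Galen 4 (total 15).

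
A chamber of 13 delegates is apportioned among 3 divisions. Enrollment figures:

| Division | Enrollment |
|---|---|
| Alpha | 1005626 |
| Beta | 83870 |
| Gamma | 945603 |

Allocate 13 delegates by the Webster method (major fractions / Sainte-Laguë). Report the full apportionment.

Standard divisor 2035099/13 ≈ 156546.077; standard quotas: Alpha 6.424, Beta 0.536, Gamma 6.040.
Rounding to the nearest integer gives Alpha 6, Beta 1, Gamma 6 — total 13, matching the house size, so no adjustment is needed.

Alpha 6; Beta 1; Gamma 6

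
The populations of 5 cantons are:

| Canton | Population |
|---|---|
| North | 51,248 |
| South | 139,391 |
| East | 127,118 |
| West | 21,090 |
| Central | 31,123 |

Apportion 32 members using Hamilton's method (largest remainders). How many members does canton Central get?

Total 369970; standard divisor 369970/32 ≈ 11561.562.
Standard quotas: North 4.4326, South 12.0564, East 10.9949, West 1.8241, Central 2.6919.
Lower quotas: North 4, South 12, East 10, West 1, Central 2 (sum 29, leaving 3 seats).
Remainders in descending order: East 0.9949, West 0.8241, Central 0.6919, North 0.4326, South 0.0564.
The surplus seats go to East, West, Central.
Central receives 3.

3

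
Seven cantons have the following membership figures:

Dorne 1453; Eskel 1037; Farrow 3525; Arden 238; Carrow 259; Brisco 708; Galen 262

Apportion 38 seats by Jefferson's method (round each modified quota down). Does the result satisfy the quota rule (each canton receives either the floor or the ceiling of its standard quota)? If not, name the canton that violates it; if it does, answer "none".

Standard quotas: Dorne 7.380, Eskel 5.267, Farrow 17.903, Arden 1.209, Carrow 1.315, Brisco 3.596, Galen 1.331.
Jefferson allocation: Dorne 8, Eskel 5, Farrow 19, Arden 1, Carrow 1, Brisco 3, Galen 1.
Farrow has quota 17.903 (lower 17, upper 18) but receives 19 — outside the quota interval.

Farrow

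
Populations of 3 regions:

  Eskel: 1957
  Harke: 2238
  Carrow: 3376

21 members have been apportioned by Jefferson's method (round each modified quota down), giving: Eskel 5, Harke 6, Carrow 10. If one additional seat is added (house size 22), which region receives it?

Priority for the next seat is population ÷ (current seats + 1).
Priorities: Eskel 326.167, Harke 319.714, Carrow 306.909.
Highest priority: Eskel.

Eskel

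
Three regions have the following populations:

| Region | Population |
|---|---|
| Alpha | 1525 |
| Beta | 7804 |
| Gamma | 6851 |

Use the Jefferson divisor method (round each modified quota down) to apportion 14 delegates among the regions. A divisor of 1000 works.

Alpha 1, Beta 7, Gamma 6

With modified divisor 1000: modified quotas Alpha 1.525, Beta 7.804, Gamma 6.851.
Rounding down: Alpha 1, Beta 7, Gamma 6 (total 14).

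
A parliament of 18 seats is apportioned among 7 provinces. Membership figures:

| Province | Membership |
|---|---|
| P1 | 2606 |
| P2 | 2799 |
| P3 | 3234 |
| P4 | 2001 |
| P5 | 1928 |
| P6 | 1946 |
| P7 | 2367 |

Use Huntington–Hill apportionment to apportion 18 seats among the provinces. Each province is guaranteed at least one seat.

With divisor 950: modified quotas P1 2.743, P2 2.946, P3 3.404, P4 2.106, P5 2.029, P6 2.048, P7 2.492.
Geometric-mean thresholds: P1 √(2·3)=2.449, P2 √(2·3)=2.449, P3 √(3·4)=3.464, P4 √(2·3)=2.449, P5 √(2·3)=2.449, P6 √(2·3)=2.449, P7 √(2·3)=2.449.
Each quota rounded against its threshold gives P1 3, P2 3, P3 3, P4 2, P5 2, P6 2, P7 3 (total 18).

P1: 3, P2: 3, P3: 3, P4: 2, P5: 2, P6: 2, P7: 3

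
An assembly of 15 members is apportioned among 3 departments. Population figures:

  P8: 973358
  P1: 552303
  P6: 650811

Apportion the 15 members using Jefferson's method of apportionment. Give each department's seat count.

Standard divisor 2176472/15 ≈ 145098.133; standard quotas: P8 6.708, P1 3.806, P6 4.485.
Rounding down gives 6, 3, 4 = 13 seats, so the divisor must be adjusted.
With modified divisor 134100: modified quotas P8 7.258, P1 4.119, P6 4.853.
Rounding down: P8 7, P1 4, P6 4 (total 15).

P8=7, P1=4, P6=4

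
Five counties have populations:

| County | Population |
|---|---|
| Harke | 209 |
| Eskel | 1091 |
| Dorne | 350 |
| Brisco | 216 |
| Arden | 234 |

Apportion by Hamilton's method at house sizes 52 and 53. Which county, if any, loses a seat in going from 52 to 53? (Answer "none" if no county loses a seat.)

none

At 52 seats: Harke 5, Eskel 27, Dorne 9, Brisco 5, Arden 6.
At 53 seats: Harke 5, Eskel 28, Dorne 9, Brisco 5, Arden 6.
No county's allocation decreased.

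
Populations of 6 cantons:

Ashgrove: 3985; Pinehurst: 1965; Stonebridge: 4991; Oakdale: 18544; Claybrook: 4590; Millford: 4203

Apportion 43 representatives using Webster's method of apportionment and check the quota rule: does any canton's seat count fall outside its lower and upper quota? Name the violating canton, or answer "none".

Standard quotas: Ashgrove 4.477, Pinehurst 2.207, Stonebridge 5.607, Oakdale 20.832, Claybrook 5.156, Millford 4.721.
Webster allocation: Ashgrove 4, Pinehurst 2, Stonebridge 6, Oakdale 21, Claybrook 5, Millford 5.
Every allocation lies between the lower and upper quota.

none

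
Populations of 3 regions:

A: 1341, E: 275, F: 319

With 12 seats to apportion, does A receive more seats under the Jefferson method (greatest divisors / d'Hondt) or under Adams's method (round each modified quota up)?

Jefferson

Jefferson: A 9, E 1, F 2.
Adams: A 8, E 2, F 2.
A gets 9 under Jefferson and 8 under Adams.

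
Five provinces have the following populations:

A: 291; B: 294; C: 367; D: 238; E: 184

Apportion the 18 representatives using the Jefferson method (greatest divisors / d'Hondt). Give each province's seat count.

Standard divisor 1374/18 ≈ 76.333; standard quotas: A 3.812, B 3.852, C 4.808, D 3.118, E 2.410.
Rounding down gives 3, 3, 4, 3, 2 = 15 seats, so the divisor must be adjusted.
With modified divisor 70: modified quotas A 4.157, B 4.200, C 5.243, D 3.400, E 2.629.
Rounding down: A 4, B 4, C 5, D 3, E 2 (total 18).

A: 4, B: 4, C: 5, D: 3, E: 2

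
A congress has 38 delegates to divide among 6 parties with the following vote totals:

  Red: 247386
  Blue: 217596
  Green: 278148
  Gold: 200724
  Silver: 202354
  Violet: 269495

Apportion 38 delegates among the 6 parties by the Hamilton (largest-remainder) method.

Standard divisor: 1415703 ÷ 38 ≈ 37255.342.
Standard quotas: Red 6.6403, Blue 5.8407, Green 7.4660, Gold 5.3878, Silver 5.4315, Violet 7.2337.
Lower quotas: Red 6, Blue 5, Green 7, Gold 5, Silver 5, Violet 7 (sum 35, leaving 3 seats).
Remainders in descending order: Blue 0.8407, Red 0.6403, Green 0.4660, Silver 0.4315, Gold 0.3878, Violet 0.2337.
The surplus seats go to Blue, Red, Green.

Red 7, Blue 6, Green 8, Gold 5, Silver 5, Violet 7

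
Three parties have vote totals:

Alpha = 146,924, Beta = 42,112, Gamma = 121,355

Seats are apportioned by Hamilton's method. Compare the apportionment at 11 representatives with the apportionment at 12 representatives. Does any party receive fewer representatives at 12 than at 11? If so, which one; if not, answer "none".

At 11 seats: Alpha 5, Beta 2, Gamma 4.
At 12 seats: Alpha 6, Beta 1, Gamma 5.
Beta drops from 2 to 1.

Beta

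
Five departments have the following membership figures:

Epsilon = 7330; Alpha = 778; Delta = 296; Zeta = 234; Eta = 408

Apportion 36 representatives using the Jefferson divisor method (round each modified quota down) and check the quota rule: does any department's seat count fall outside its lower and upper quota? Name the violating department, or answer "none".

Epsilon

Standard quotas: Epsilon 29.171, Alpha 3.096, Delta 1.178, Zeta 0.931, Eta 1.624.
Jefferson allocation: Epsilon 31, Alpha 3, Delta 1, Zeta 0, Eta 1.
Epsilon has quota 29.171 (lower 29, upper 30) but receives 31 — outside the quota interval.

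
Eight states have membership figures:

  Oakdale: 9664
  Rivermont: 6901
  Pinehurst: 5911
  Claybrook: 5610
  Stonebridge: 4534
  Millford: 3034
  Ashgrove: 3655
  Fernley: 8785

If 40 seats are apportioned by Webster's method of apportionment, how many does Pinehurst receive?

5

Standard divisor 48094/40 ≈ 1202.35; standard quotas: Oakdale 8.038, Rivermont 5.740, Pinehurst 4.916, Claybrook 4.666, Stonebridge 3.771, Millford 2.523, Ashgrove 3.040, Fernley 7.307.
Rounding to the nearest integer gives 8, 6, 5, 5, 4, 3, 3, 7 = 41 seats, so the divisor must be adjusted.
With modified divisor 1230: modified quotas Oakdale 7.857, Rivermont 5.611, Pinehurst 4.806, Claybrook 4.561, Stonebridge 3.686, Millford 2.467, Ashgrove 2.972, Fernley 7.142.
Rounding to the nearest integer: Oakdale 8, Rivermont 6, Pinehurst 5, Claybrook 5, Stonebridge 4, Millford 2, Ashgrove 3, Fernley 7 (total 40).
Pinehurst receives 5.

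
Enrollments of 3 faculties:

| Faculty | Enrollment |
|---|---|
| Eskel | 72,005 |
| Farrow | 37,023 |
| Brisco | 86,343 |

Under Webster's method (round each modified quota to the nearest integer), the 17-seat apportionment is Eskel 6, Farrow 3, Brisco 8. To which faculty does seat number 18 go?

Eskel

Priority for the next seat is population ÷ (current seats + 0.5).
Priorities: Eskel 11077.692, Farrow 10578.000, Brisco 10158.000.
Highest priority: Eskel.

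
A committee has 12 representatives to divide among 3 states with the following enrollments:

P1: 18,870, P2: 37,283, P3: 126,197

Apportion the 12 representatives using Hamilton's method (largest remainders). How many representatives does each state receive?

P1=1; P2=3; P3=8

Standard divisor: 182350 ÷ 12 ≈ 15195.833.
Standard quotas: P1 1.2418, P2 2.4535, P3 8.3047.
Lower quotas: P1 1, P2 2, P3 8 (sum 11, leaving 1 seat).
Remainders in descending order: P2 0.4535, P3 0.3047, P1 0.2418.
Largest remainder: P2 receives the extra seat.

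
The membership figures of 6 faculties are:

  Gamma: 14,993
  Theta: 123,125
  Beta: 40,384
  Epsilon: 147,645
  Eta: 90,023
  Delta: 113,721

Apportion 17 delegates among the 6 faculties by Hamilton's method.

Standard divisor: 529891 ÷ 17 ≈ 31170.059.
Standard quotas: Gamma 0.4810, Theta 3.9501, Beta 1.2956, Epsilon 4.7368, Eta 2.8881, Delta 3.6484.
Lower quotas: Gamma 0, Theta 3, Beta 1, Epsilon 4, Eta 2, Delta 3 (sum 13, leaving 4 seats).
Remainders in descending order: Theta 0.9501, Eta 0.8881, Epsilon 0.7368, Delta 0.6484, Gamma 0.4810, Beta 0.2956.
The surplus seats go to Theta, Eta, Epsilon, Delta.

Gamma: 0, Theta: 4, Beta: 1, Epsilon: 5, Eta: 3, Delta: 4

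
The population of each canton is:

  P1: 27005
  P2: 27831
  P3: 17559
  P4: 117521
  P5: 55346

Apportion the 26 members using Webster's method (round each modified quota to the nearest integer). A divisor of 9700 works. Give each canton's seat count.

With modified divisor 9700: modified quotas P1 2.784, P2 2.869, P3 1.810, P4 12.116, P5 5.706.
Rounding to the nearest integer: P1 3, P2 3, P3 2, P4 12, P5 6 (total 26).

P1 3, P2 3, P3 2, P4 12, P5 6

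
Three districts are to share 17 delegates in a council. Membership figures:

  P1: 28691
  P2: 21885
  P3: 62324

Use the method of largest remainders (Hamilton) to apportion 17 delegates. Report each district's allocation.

The standard divisor is 112900/17 ≈ 6641.176.
Standard quotas: P1 4.3202, P2 3.2953, P3 9.3845.
Lower quotas: P1 4, P2 3, P3 9 (sum 16, leaving 1 seat).
Remainders in descending order: P3 0.3845, P1 0.3202, P2 0.2953.
The surplus seat goes to P3.

P1: 4, P2: 3, P3: 10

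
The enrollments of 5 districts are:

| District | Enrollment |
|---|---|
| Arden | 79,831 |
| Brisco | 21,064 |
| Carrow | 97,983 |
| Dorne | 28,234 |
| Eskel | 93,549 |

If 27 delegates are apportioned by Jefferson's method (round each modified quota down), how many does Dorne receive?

Standard divisor 320661/27 ≈ 11876.333; standard quotas: Arden 6.722, Brisco 1.774, Carrow 8.250, Dorne 2.377, Eskel 7.877.
Rounding down gives 6, 1, 8, 2, 7 = 24 seats, so the divisor must be adjusted.
With modified divisor 10700: modified quotas Arden 7.461, Brisco 1.969, Carrow 9.157, Dorne 2.639, Eskel 8.743.
Rounding down: Arden 7, Brisco 1, Carrow 9, Dorne 2, Eskel 8 (total 27).
Dorne receives 2.

2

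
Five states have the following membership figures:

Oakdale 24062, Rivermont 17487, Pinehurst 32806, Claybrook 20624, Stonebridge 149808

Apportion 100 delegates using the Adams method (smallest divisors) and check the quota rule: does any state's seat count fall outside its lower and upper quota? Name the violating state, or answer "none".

Standard quotas: Oakdale 9.830, Rivermont 7.144, Pinehurst 13.402, Claybrook 8.425, Stonebridge 61.199.
Adams allocation: Oakdale 10, Rivermont 7, Pinehurst 14, Claybrook 9, Stonebridge 60.
Stonebridge has quota 61.199 (lower 61, upper 62) but receives 60 — outside the quota interval.

Stonebridge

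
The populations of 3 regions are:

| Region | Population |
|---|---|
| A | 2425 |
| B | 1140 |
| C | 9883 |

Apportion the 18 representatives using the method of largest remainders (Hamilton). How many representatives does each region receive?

Total 13448; standard divisor 13448/18 ≈ 747.111.
Standard quotas: A 3.2458, B 1.5259, C 13.2283.
Lower quotas: A 3, B 1, C 13 (sum 17, leaving 1 seat).
Remainders in descending order: B 0.5259, A 0.2458, C 0.2283.
Largest remainder: B receives the extra seat.

A=3, B=2, C=13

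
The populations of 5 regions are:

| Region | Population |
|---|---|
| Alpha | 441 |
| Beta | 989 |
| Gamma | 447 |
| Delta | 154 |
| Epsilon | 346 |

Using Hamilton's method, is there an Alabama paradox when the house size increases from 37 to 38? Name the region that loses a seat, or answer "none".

At 37 seats: Alpha 7, Beta 15, Gamma 7, Delta 3, Epsilon 5.
At 38 seats: Alpha 7, Beta 16, Gamma 7, Delta 2, Epsilon 6.
Delta drops from 3 to 2.

Delta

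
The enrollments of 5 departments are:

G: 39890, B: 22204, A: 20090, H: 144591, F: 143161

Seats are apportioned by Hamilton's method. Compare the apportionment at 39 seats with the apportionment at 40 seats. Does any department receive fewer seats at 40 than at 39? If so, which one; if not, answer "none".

B

At 39 seats: G 4, B 3, A 2, H 15, F 15.
At 40 seats: G 4, B 2, A 2, H 16, F 16.
B drops from 3 to 2.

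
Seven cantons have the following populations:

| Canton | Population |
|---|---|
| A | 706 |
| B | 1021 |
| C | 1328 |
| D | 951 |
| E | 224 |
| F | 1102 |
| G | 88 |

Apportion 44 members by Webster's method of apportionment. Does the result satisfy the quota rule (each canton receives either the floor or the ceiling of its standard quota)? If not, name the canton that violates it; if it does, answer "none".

none

Standard quotas: A 5.731, B 8.289, C 10.781, D 7.720, E 1.818, F 8.946, G 0.714.
Webster allocation: A 6, B 8, C 10, D 8, E 2, F 9, G 1.
Every allocation lies between the lower and upper quota.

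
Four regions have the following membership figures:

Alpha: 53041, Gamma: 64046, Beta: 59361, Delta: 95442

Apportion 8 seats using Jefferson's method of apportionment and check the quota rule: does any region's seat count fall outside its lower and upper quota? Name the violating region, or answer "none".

Standard quotas: Alpha 1.561, Gamma 1.884, Beta 1.747, Delta 2.808.
Jefferson allocation: Alpha 1, Gamma 2, Beta 2, Delta 3.
Every allocation lies between the lower and upper quota.

none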